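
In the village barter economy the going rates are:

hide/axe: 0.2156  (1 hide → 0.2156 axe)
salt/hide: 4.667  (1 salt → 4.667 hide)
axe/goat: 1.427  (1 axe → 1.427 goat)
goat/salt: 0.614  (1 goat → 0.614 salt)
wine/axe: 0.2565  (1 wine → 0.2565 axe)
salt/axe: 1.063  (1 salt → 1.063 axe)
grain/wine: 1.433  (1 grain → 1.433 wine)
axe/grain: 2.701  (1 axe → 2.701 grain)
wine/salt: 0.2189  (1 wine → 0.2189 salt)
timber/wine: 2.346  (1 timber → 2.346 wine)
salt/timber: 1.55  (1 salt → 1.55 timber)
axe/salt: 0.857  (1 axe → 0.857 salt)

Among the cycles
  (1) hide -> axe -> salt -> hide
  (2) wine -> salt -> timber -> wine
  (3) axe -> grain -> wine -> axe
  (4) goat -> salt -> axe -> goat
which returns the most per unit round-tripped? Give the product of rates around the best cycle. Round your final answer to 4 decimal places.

0.9928

(1) 0.2156 × 0.857 × 4.667 = 0.86232
(2) 0.2189 × 1.55 × 2.346 = 0.79599
(3) 2.701 × 1.433 × 0.2565 = 0.99279
(4) 0.614 × 1.063 × 1.427 = 0.93138
Highest is cycle (3) at 0.9928 (≤1, no arbitrage).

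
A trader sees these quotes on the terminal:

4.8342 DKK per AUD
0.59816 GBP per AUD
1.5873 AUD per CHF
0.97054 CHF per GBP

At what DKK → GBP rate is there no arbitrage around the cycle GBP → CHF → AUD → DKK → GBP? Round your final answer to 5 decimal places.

Known legs of the cycle: 0.97054 × 1.5873 × 4.8342 = 7.4472694860564
For no arbitrage the full-cycle product must be 1, so the missing rate is 1 / 7.4472694860564 ≈ 0.1342774.

0.13428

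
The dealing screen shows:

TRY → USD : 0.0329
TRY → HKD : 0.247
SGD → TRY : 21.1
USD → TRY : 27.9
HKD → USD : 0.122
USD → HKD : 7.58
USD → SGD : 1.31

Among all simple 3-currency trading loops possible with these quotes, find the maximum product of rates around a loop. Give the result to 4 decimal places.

SGD→TRY→USD→SGD: 21.1 × 0.0329 × 1.31 = 0.90939
USD→TRY→HKD→USD: 27.9 × 0.247 × 0.122 = 0.84074
Maximum is SGD→TRY→USD→SGD at 0.9094; no arbitrage — every cycle loses value.

0.9094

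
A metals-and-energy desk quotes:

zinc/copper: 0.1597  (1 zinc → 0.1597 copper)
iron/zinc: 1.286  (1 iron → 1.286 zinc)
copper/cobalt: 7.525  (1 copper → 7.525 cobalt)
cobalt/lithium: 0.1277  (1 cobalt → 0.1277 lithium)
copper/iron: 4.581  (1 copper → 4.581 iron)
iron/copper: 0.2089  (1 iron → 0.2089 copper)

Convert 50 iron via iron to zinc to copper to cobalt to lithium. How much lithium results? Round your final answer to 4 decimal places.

9.8676

50 iron × 1.286 = 64.3 zinc
64.3 zinc × 0.1597 = 10.26871 copper
10.26871 copper × 7.525 = 77.27204275 cobalt
77.27204275 cobalt × 0.1277 = 9.867639859175 lithium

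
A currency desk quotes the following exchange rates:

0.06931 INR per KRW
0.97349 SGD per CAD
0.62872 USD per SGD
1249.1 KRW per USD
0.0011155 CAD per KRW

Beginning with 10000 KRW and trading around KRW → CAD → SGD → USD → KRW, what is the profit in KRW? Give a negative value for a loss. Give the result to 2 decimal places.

-1471.84

10000 KRW × 0.0011155 = 11.155 CAD
11.155 CAD × 0.97349 = 10.85928095 SGD
10.85928095 SGD × 0.62872 = 6.827447118884 USD
6.827447118884 USD × 1249.1 = 8528.1641961980044 KRW
Net change: 8528.1641961980044 − 10000 = -1471.8358038019956 KRW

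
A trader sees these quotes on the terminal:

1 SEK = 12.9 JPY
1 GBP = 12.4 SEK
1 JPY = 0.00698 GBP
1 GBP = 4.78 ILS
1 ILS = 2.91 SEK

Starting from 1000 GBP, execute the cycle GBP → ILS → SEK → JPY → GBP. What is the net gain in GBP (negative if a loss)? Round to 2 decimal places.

1000 GBP × 4.78 = 4780 ILS
4780 ILS × 2.91 = 13909.8 SEK
13909.8 SEK × 12.9 = 179436.42 JPY
179436.42 JPY × 0.00698 = 1252.4662116 GBP
Net change: 1252.4662116 − 1000 = 252.4662116 GBP

252.47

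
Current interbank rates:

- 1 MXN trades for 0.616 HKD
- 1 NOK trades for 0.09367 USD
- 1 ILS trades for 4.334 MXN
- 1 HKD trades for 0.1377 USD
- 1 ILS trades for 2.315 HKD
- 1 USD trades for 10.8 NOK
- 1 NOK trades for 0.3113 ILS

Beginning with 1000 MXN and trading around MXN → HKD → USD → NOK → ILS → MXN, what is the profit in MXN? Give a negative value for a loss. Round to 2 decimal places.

235.97

1000 MXN × 0.616 = 616 HKD
616 HKD × 0.1377 = 84.8232 USD
84.8232 USD × 10.8 = 916.09056 NOK
916.09056 NOK × 0.3113 = 285.178991328 ILS
285.178991328 ILS × 4.334 = 1235.965748415552 MXN
Net change: 1235.965748415552 − 1000 = 235.965748415552 MXN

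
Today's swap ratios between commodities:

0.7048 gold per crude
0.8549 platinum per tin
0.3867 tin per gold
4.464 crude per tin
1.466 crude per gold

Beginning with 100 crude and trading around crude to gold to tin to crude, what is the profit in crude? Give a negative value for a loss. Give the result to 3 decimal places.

21.665

100 crude × 0.7048 = 70.48 gold
70.48 gold × 0.3867 = 27.254616 tin
27.254616 tin × 4.464 = 121.664605824 crude
Net change: 121.664605824 − 100 = 21.664605824 crude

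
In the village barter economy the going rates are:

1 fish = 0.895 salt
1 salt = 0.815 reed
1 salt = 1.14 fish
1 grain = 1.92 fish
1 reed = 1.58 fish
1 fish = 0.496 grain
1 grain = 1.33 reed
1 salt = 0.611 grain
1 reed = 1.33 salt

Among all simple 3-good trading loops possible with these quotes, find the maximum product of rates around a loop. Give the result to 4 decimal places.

1.1525

fish→salt→reed→fish: 0.895 × 0.815 × 1.58 = 1.15249
grain→reed→salt→grain: 1.33 × 1.33 × 0.611 = 1.08080
grain→fish→salt→grain: 1.92 × 0.895 × 0.611 = 1.04994
grain→reed→fish→grain: 1.33 × 1.58 × 0.496 = 1.04229
Maximum is fish→salt→reed→fish at 1.1525; arbitrage exists.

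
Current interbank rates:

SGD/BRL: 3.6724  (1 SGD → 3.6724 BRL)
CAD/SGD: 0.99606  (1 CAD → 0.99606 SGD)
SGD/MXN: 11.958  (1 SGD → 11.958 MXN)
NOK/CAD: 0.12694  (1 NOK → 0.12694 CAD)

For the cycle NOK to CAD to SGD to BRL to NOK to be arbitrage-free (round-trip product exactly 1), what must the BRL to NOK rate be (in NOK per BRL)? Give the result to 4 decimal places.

2.1536

Known legs of the cycle: 0.12694 × 0.99606 × 3.6724 = 0.46433772864336
For no arbitrage the full-cycle product must be 1, so the missing rate is 1 / 0.46433772864336 ≈ 2.153605.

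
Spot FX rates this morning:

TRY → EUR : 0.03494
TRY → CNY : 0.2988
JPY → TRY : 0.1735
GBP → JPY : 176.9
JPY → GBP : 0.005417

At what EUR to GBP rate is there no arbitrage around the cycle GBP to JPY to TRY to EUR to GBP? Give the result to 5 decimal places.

Known legs of the cycle: 176.9 × 0.1735 × 0.03494 = 1.072383721
For no arbitrage the full-cycle product must be 1, so the missing rate is 1 / 1.072383721 ≈ 0.9325020.

0.93250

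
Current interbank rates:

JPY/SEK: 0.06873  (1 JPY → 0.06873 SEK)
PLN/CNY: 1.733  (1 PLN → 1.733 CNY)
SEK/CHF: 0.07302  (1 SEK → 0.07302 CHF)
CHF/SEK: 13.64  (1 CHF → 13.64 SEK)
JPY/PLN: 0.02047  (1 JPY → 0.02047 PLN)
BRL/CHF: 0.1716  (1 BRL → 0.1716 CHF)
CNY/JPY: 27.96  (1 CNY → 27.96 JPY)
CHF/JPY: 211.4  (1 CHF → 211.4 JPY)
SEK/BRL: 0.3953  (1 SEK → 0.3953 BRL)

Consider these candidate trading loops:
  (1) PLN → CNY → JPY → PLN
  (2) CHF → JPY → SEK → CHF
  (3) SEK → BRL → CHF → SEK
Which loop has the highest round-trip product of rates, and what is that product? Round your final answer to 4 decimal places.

(1) 1.733 × 27.96 × 0.02047 = 0.99187
(2) 211.4 × 0.06873 × 0.07302 = 1.06095
(3) 0.3953 × 0.1716 × 13.64 = 0.92525
Highest is cycle (2) at 1.0609 (>1, arbitrage).

1.0609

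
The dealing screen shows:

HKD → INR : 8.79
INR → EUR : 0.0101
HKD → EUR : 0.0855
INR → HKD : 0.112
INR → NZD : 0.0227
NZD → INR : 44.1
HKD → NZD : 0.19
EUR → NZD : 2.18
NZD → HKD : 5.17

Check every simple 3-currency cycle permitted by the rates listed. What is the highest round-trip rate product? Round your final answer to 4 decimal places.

INR→NZD→HKD→INR: 0.0227 × 5.17 × 8.79 = 1.03159
EUR→NZD→INR→EUR: 2.18 × 44.1 × 0.0101 = 0.97099
EUR→NZD→HKD→EUR: 2.18 × 5.17 × 0.0855 = 0.96364
INR→HKD→NZD→INR: 0.112 × 0.19 × 44.1 = 0.93845
Maximum is INR→NZD→HKD→INR at 1.0316; arbitrage exists.

1.0316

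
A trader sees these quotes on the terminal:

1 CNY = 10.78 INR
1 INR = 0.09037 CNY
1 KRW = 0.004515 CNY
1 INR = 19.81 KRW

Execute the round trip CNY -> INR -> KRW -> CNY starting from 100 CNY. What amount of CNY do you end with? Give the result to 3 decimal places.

96.419

100 CNY × 10.78 = 1078 INR
1078 INR × 19.81 = 21355.18 KRW
21355.18 KRW × 0.004515 = 96.4186377 CNY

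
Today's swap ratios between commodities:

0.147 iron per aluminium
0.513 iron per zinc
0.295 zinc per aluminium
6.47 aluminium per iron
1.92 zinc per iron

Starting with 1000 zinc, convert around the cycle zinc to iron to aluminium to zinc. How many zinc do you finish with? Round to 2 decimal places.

979.14

1000 zinc × 0.513 = 513 iron
513 iron × 6.47 = 3319.11 aluminium
3319.11 aluminium × 0.295 = 979.13745 zinc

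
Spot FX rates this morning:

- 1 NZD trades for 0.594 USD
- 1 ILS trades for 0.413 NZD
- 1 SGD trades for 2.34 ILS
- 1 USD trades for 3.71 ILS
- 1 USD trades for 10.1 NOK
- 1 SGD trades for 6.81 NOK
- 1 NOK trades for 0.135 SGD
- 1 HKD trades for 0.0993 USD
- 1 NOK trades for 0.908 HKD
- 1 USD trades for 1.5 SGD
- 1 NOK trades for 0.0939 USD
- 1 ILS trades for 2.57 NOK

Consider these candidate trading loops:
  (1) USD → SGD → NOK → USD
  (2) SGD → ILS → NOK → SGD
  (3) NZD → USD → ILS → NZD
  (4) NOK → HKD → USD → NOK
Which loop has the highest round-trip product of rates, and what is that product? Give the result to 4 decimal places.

(1) 1.5 × 6.81 × 0.0939 = 0.95919
(2) 2.34 × 2.57 × 0.135 = 0.81186
(3) 0.594 × 3.71 × 0.413 = 0.91014
(4) 0.908 × 0.0993 × 10.1 = 0.91066
Highest is cycle (1) at 0.9592 (≤1, no arbitrage).

0.9592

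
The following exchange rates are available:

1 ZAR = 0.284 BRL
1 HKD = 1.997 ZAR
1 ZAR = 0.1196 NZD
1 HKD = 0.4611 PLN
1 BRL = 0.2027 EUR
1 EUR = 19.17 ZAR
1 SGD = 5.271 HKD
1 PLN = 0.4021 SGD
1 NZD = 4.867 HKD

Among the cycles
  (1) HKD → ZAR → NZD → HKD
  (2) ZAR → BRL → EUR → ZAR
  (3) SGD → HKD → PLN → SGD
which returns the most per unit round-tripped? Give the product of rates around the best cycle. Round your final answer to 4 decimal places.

1.1624

(1) 1.997 × 0.1196 × 4.867 = 1.16244
(2) 0.284 × 0.2027 × 19.17 = 1.10356
(3) 5.271 × 0.4611 × 0.4021 = 0.97729
Highest is cycle (1) at 1.1624 (>1, arbitrage).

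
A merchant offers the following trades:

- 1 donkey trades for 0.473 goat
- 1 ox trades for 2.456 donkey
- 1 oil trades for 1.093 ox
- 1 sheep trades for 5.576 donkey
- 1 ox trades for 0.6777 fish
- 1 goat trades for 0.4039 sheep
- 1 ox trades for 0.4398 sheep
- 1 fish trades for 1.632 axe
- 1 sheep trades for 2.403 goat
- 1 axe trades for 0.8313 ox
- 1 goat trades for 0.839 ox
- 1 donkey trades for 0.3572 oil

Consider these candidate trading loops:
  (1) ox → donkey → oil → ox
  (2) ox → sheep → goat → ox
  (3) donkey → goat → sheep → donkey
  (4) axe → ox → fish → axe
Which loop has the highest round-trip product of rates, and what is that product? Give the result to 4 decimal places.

(1) 2.456 × 0.3572 × 1.093 = 0.95887
(2) 0.4398 × 2.403 × 0.839 = 0.88669
(3) 0.473 × 0.4039 × 5.576 = 1.06527
(4) 0.8313 × 0.6777 × 1.632 = 0.91942
Highest is cycle (3) at 1.0653 (>1, arbitrage).

1.0653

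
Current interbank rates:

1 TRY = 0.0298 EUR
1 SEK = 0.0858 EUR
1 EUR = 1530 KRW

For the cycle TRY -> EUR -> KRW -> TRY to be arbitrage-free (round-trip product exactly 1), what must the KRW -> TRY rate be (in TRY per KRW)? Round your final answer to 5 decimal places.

Known legs of the cycle: 0.0298 × 1530 = 45.594
For no arbitrage the full-cycle product must be 1, so the missing rate is 1 / 45.594 ≈ 0.0219327.

0.02193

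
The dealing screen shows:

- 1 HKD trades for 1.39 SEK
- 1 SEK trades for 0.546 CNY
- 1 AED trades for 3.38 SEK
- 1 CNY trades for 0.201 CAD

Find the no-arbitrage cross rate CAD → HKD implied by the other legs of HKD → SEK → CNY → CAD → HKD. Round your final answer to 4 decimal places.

6.5554

Known legs of the cycle: 1.39 × 0.546 × 0.201 = 0.15254694
For no arbitrage the full-cycle product must be 1, so the missing rate is 1 / 0.15254694 ≈ 6.555359.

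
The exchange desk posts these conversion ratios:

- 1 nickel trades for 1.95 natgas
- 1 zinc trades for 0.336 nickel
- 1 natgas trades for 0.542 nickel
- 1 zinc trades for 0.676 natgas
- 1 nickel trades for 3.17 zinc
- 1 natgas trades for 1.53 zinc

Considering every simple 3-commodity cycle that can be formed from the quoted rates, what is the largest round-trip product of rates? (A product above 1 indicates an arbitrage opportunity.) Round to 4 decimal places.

1.1615

nickel→zinc→natgas→nickel: 3.17 × 0.676 × 0.542 = 1.16146
nickel→natgas→zinc→nickel: 1.95 × 1.53 × 0.336 = 1.00246
Maximum is nickel→zinc→natgas→nickel at 1.1615; arbitrage exists.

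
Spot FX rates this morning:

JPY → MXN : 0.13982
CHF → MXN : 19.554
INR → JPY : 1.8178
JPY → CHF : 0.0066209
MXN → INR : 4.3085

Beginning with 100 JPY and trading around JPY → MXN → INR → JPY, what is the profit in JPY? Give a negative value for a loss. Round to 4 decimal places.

100 JPY × 0.13982 = 13.982 MXN
13.982 MXN × 4.3085 = 60.241447 INR
60.241447 INR × 1.8178 = 109.5069023566 JPY
Net change: 109.5069023566 − 100 = 9.5069023566 JPY

9.5069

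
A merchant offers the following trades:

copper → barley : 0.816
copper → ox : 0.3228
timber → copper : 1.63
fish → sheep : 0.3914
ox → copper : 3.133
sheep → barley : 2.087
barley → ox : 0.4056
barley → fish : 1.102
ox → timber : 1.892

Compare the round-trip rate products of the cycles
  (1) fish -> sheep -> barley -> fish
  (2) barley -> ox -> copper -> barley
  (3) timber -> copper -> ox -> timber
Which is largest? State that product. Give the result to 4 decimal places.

1.0369

(1) 0.3914 × 2.087 × 1.102 = 0.90017
(2) 0.4056 × 3.133 × 0.816 = 1.03693
(3) 1.63 × 0.3228 × 1.892 = 0.99550
Highest is cycle (2) at 1.0369 (>1, arbitrage).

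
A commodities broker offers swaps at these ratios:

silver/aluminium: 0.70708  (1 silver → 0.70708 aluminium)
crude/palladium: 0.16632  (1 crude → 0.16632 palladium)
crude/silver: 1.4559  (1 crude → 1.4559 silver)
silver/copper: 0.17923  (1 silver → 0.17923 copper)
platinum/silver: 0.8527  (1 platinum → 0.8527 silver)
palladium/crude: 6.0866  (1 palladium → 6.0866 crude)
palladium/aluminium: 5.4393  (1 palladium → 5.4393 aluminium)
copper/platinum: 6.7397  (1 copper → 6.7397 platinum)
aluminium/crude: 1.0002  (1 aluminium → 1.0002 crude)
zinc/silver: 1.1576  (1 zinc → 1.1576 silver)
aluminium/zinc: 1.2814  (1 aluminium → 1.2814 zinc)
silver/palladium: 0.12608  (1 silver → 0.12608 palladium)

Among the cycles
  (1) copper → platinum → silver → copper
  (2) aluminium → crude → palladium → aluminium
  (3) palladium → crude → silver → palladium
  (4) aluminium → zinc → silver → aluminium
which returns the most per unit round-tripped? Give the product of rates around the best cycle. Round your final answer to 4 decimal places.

1.1173

(1) 6.7397 × 0.8527 × 0.17923 = 1.03002
(2) 1.0002 × 0.16632 × 5.4393 = 0.90485
(3) 6.0866 × 1.4559 × 0.12608 = 1.11726
(4) 1.2814 × 1.1576 × 0.70708 = 1.04885
Highest is cycle (3) at 1.1173 (>1, arbitrage).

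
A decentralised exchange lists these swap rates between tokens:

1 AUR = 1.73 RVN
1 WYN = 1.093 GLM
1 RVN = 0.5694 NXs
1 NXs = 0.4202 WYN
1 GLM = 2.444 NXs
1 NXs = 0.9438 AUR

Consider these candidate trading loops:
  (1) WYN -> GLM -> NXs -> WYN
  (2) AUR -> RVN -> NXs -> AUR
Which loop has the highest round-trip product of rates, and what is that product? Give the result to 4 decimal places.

1.1225

(1) 1.093 × 2.444 × 0.4202 = 1.12248
(2) 1.73 × 0.5694 × 0.9438 = 0.92970
Highest is cycle (1) at 1.1225 (>1, arbitrage).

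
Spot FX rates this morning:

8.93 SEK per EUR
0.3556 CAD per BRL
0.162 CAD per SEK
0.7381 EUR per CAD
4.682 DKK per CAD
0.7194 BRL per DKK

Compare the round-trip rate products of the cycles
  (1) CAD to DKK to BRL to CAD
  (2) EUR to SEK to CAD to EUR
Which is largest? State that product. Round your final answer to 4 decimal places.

1.1977

(1) 4.682 × 0.7194 × 0.3556 = 1.19774
(2) 8.93 × 0.162 × 0.7381 = 1.06778
Highest is cycle (1) at 1.1977 (>1, arbitrage).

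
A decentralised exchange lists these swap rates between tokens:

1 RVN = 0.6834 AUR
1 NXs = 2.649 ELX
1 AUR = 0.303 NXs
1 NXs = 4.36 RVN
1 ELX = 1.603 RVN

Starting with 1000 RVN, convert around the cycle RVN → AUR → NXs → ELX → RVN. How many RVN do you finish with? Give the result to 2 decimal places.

1000 RVN × 0.6834 = 683.4 AUR
683.4 AUR × 0.303 = 207.0702 NXs
207.0702 NXs × 2.649 = 548.5289598 ELX
548.5289598 ELX × 1.603 = 879.2919225594 RVN

879.29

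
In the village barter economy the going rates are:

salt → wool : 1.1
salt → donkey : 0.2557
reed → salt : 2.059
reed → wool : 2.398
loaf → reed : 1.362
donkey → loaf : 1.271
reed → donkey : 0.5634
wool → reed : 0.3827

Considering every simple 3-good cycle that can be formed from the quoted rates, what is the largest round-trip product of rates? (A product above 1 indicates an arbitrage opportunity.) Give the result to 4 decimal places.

0.9753

loaf→reed→donkey→loaf: 1.362 × 0.5634 × 1.271 = 0.97530
reed→salt→wool→reed: 2.059 × 1.1 × 0.3827 = 0.86678
Maximum is loaf→reed→donkey→loaf at 0.9753; no arbitrage — every cycle loses value.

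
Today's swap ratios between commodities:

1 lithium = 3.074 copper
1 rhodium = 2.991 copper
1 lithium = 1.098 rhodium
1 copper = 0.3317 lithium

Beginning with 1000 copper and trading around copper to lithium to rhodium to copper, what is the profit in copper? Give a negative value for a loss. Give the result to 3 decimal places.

89.342

1000 copper × 0.3317 = 331.7 lithium
331.7 lithium × 1.098 = 364.2066 rhodium
364.2066 rhodium × 2.991 = 1089.3419406 copper
Net change: 1089.3419406 − 1000 = 89.3419406 copper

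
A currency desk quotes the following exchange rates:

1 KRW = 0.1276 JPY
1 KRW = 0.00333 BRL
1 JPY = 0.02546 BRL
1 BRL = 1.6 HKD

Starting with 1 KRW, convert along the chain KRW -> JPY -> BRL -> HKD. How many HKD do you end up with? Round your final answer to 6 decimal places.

0.005198

1 KRW × 0.1276 = 0.1276 JPY
0.1276 JPY × 0.02546 = 0.003248696 BRL
0.003248696 BRL × 1.6 = 0.0051979136 HKD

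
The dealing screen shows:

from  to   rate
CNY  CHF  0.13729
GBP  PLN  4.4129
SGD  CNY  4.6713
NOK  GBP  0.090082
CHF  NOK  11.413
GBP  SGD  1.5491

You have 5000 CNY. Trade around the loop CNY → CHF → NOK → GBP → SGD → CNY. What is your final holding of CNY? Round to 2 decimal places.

5000 CNY × 0.13729 = 686.45 CHF
686.45 CHF × 11.413 = 7834.45385 NOK
7834.45385 NOK × 0.090082 = 705.7432717157 GBP
705.7432717157 GBP × 1.5491 = 1093.26690221479087 SGD
1093.26690221479087 SGD × 4.6713 = 5106.977680315952591031 CNY

5106.98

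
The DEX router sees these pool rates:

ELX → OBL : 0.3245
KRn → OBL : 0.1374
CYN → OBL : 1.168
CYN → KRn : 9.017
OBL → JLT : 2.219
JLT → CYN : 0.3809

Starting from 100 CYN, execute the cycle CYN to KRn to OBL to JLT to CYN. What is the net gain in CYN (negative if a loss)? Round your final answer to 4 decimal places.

4.7170

100 CYN × 9.017 = 901.7 KRn
901.7 KRn × 0.1374 = 123.89358 OBL
123.89358 OBL × 2.219 = 274.91985402 JLT
274.91985402 JLT × 0.3809 = 104.716972396218 CYN
Net change: 104.716972396218 − 100 = 4.716972396218 CYN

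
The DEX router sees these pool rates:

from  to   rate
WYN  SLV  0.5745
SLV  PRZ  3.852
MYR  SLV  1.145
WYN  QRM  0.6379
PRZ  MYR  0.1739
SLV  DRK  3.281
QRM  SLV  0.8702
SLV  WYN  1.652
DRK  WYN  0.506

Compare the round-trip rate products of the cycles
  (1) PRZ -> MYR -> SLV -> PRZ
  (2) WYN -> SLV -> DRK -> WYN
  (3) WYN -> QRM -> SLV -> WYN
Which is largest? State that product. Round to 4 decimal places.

0.9538

(1) 0.1739 × 1.145 × 3.852 = 0.76699
(2) 0.5745 × 3.281 × 0.506 = 0.95378
(3) 0.6379 × 0.8702 × 1.652 = 0.91703
Highest is cycle (2) at 0.9538 (≤1, no arbitrage).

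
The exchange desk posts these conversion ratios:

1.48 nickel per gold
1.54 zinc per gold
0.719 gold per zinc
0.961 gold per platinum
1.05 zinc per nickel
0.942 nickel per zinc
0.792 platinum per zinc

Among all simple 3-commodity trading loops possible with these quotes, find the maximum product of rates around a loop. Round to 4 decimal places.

1.1721

gold→zinc→platinum→gold: 1.54 × 0.792 × 0.961 = 1.17211
gold→nickel→zinc→gold: 1.48 × 1.05 × 0.719 = 1.11733
Maximum is gold→zinc→platinum→gold at 1.1721; arbitrage exists.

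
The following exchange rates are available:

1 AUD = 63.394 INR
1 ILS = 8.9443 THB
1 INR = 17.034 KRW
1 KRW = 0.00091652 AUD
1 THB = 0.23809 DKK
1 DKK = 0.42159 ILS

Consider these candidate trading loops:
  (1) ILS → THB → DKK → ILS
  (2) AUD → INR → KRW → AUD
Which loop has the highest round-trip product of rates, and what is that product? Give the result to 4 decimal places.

(1) 8.9443 × 0.23809 × 0.42159 = 0.89780
(2) 63.394 × 17.034 × 0.00091652 = 0.98971
Highest is cycle (2) at 0.9897 (≤1, no arbitrage).

0.9897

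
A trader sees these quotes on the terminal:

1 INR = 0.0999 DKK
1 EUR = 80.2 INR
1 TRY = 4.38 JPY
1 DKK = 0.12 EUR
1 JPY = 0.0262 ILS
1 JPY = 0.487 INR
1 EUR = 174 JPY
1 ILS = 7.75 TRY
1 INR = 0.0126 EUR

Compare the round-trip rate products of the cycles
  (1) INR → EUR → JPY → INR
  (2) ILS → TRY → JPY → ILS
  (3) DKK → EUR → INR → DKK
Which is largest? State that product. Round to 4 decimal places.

1.0677

(1) 0.0126 × 174 × 0.487 = 1.06770
(2) 7.75 × 4.38 × 0.0262 = 0.88936
(3) 0.12 × 80.2 × 0.0999 = 0.96144
Highest is cycle (1) at 1.0677 (>1, arbitrage).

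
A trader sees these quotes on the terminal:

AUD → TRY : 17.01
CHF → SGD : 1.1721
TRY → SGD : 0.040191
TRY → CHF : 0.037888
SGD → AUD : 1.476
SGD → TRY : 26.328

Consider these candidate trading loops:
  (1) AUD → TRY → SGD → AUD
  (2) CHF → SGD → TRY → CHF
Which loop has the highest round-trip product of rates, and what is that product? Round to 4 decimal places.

(1) 17.01 × 0.040191 × 1.476 = 1.00907
(2) 1.1721 × 26.328 × 0.037888 = 1.16919
Highest is cycle (2) at 1.1692 (>1, arbitrage).

1.1692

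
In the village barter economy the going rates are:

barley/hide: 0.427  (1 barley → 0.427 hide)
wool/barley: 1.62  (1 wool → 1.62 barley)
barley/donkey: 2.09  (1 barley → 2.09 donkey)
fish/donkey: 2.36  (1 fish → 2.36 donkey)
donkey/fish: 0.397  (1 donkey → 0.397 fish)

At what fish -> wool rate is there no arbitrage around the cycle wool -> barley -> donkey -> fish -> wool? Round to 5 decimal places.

Known legs of the cycle: 1.62 × 2.09 × 0.397 = 1.3441626
For no arbitrage the full-cycle product must be 1, so the missing rate is 1 / 1.3441626 ≈ 0.7439576.

0.74396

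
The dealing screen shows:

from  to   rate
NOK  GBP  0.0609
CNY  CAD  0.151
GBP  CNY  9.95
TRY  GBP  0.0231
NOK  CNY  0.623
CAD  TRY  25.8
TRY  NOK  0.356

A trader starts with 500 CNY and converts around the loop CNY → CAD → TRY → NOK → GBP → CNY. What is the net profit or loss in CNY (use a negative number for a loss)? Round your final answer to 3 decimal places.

-79.799

500 CNY × 0.151 = 75.5 CAD
75.5 CAD × 25.8 = 1947.9 TRY
1947.9 TRY × 0.356 = 693.4524 NOK
693.4524 NOK × 0.0609 = 42.23125116 GBP
42.23125116 GBP × 9.95 = 420.200949042 CNY
Net change: 420.200949042 − 500 = -79.799050958 CNY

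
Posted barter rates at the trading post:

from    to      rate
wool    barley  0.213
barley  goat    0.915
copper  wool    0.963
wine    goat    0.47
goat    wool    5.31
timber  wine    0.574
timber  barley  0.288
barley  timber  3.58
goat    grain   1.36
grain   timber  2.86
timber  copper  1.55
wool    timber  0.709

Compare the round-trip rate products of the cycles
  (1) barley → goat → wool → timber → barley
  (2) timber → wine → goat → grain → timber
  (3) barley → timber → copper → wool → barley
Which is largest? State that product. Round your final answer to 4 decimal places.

1.1382

(1) 0.915 × 5.31 × 0.709 × 0.288 = 0.99210
(2) 0.574 × 0.47 × 1.36 × 2.86 = 1.04934
(3) 3.58 × 1.55 × 0.963 × 0.213 = 1.13821
Highest is cycle (3) at 1.1382 (>1, arbitrage).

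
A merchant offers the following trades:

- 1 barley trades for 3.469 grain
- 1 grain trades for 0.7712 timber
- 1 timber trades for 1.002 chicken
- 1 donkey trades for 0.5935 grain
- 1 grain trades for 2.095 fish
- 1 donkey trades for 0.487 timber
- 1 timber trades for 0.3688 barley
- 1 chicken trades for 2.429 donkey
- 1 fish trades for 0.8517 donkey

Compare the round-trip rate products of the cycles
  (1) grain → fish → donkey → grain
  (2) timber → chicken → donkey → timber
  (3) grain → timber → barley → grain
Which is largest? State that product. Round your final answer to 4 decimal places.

(1) 2.095 × 0.8517 × 0.5935 = 1.05899
(2) 1.002 × 2.429 × 0.487 = 1.18529
(3) 0.7712 × 0.3688 × 3.469 = 0.98665
Highest is cycle (2) at 1.1853 (>1, arbitrage).

1.1853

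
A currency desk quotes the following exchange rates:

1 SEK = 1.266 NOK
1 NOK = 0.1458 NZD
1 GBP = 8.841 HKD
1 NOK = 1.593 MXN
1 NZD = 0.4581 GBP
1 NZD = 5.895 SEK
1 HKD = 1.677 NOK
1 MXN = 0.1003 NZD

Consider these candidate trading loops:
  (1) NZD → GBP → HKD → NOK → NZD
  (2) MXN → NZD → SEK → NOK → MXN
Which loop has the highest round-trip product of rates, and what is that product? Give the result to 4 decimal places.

(1) 0.4581 × 8.841 × 1.677 × 0.1458 = 0.99027
(2) 0.1003 × 5.895 × 1.266 × 1.593 = 1.19243
Highest is cycle (2) at 1.1924 (>1, arbitrage).

1.1924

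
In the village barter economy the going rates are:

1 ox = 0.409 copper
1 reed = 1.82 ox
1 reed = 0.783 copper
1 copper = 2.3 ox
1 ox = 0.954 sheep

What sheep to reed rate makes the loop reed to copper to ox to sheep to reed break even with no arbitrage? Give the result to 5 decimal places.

0.58205

Known legs of the cycle: 0.783 × 2.3 × 0.954 = 1.7180586
For no arbitrage the full-cycle product must be 1, so the missing rate is 1 / 1.7180586 ≈ 0.5820523.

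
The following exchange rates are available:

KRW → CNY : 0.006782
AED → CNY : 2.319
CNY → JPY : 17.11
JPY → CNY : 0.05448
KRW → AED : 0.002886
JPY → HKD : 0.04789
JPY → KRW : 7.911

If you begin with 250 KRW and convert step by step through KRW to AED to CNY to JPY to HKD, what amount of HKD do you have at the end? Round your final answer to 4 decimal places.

250 KRW × 0.002886 = 0.7215 AED
0.7215 AED × 2.319 = 1.6731585 CNY
1.6731585 CNY × 17.11 = 28.627741935 JPY
28.627741935 JPY × 0.04789 = 1.37098256126715 HKD

1.3710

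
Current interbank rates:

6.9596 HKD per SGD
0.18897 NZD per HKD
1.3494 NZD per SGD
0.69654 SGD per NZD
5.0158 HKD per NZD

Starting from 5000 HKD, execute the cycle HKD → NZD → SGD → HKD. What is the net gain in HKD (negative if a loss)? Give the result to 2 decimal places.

-419.71

5000 HKD × 0.18897 = 944.85 NZD
944.85 NZD × 0.69654 = 658.125819 SGD
658.125819 SGD × 6.9596 = 4580.2924499124 HKD
Net change: 4580.2924499124 − 5000 = -419.7075500876 HKD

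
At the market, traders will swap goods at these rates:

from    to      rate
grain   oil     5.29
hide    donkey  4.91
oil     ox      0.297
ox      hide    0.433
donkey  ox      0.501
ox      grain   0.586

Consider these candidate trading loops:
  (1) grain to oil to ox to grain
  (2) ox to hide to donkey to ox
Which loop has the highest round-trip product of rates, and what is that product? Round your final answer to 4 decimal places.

1.0651

(1) 5.29 × 0.297 × 0.586 = 0.92068
(2) 0.433 × 4.91 × 0.501 = 1.06514
Highest is cycle (2) at 1.0651 (>1, arbitrage).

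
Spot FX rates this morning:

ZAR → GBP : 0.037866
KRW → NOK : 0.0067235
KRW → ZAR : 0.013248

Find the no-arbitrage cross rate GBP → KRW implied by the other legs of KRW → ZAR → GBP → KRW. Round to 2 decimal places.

Known legs of the cycle: 0.013248 × 0.037866 = 0.000501648768
For no arbitrage the full-cycle product must be 1, so the missing rate is 1 / 0.000501648768 ≈ 1993.4266.

1993.43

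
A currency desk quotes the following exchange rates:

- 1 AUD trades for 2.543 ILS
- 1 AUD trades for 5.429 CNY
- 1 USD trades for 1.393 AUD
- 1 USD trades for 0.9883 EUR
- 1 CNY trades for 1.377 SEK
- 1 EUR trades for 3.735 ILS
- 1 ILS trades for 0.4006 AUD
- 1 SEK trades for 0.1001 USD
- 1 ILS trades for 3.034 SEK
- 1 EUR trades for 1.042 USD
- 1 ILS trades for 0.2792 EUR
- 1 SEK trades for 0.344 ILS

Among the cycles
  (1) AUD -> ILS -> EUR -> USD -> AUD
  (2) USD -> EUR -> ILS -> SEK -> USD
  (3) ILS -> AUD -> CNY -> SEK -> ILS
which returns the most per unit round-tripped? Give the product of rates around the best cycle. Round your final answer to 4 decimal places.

1.1211

(1) 2.543 × 0.2792 × 1.042 × 1.393 = 1.03058
(2) 0.9883 × 3.735 × 3.034 × 0.1001 = 1.12106
(3) 0.4006 × 5.429 × 1.377 × 0.344 = 1.03020
Highest is cycle (2) at 1.1211 (>1, arbitrage).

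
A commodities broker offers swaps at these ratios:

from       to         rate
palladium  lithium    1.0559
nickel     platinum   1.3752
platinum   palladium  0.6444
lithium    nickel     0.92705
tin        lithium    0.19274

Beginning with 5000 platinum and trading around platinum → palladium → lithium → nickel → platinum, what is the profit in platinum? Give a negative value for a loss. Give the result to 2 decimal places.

-662.72

5000 platinum × 0.6444 = 3222 palladium
3222 palladium × 1.0559 = 3402.1098 lithium
3402.1098 lithium × 0.92705 = 3153.92589009 nickel
3153.92589009 nickel × 1.3752 = 4337.278884051768 platinum
Net change: 4337.278884051768 − 5000 = -662.721115948232 platinum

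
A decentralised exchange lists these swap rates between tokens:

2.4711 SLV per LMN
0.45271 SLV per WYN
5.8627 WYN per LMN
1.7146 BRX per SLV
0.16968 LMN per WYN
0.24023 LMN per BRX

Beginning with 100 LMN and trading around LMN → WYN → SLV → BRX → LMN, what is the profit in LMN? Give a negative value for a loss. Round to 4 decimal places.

100 LMN × 5.8627 = 586.27 WYN
586.27 WYN × 0.45271 = 265.4102917 SLV
265.4102917 SLV × 1.7146 = 455.07248614882 BRX
455.07248614882 BRX × 0.24023 = 109.3220633475310286 LMN
Net change: 109.3220633475310286 − 100 = 9.3220633475310286 LMN

9.3221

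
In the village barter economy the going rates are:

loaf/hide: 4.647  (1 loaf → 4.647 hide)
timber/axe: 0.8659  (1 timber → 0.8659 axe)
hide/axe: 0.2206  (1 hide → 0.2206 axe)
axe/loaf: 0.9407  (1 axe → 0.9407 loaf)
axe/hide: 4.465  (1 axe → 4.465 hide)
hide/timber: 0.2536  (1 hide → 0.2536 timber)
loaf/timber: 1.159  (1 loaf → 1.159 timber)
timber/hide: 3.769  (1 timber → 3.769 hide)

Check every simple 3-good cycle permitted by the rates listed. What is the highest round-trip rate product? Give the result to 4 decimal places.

0.9805

hide→timber→axe→hide: 0.2536 × 0.8659 × 4.465 = 0.98048
hide→axe→loaf→hide: 0.2206 × 0.9407 × 4.647 = 0.96434
loaf→timber→axe→loaf: 1.159 × 0.8659 × 0.9407 = 0.94407
Maximum is hide→timber→axe→hide at 0.9805; no arbitrage — every cycle loses value.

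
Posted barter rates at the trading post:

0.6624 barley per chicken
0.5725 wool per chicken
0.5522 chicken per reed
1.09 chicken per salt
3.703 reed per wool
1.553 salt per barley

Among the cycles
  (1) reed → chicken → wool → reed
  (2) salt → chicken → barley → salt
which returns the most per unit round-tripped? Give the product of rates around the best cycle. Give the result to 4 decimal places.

1.1706

(1) 0.5522 × 0.5725 × 3.703 = 1.17065
(2) 1.09 × 0.6624 × 1.553 = 1.12129
Highest is cycle (1) at 1.1706 (>1, arbitrage).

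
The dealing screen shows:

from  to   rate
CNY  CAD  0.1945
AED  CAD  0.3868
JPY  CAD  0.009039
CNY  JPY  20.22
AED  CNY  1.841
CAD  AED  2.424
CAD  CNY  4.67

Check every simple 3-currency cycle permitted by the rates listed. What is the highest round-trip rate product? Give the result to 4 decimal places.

0.8680

CAD→AED→CNY→CAD: 2.424 × 1.841 × 0.1945 = 0.86797
CAD→CNY→JPY→CAD: 4.67 × 20.22 × 0.009039 = 0.85353
Maximum is CAD→AED→CNY→CAD at 0.8680; no arbitrage — every cycle loses value.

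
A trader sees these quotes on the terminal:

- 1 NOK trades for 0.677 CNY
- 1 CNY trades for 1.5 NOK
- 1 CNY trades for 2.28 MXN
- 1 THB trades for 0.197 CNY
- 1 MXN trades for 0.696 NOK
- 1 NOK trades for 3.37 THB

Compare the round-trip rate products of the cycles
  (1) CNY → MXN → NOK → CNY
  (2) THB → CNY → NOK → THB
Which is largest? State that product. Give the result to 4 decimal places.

1.0743

(1) 2.28 × 0.696 × 0.677 = 1.07432
(2) 0.197 × 1.5 × 3.37 = 0.99584
Highest is cycle (1) at 1.0743 (>1, arbitrage).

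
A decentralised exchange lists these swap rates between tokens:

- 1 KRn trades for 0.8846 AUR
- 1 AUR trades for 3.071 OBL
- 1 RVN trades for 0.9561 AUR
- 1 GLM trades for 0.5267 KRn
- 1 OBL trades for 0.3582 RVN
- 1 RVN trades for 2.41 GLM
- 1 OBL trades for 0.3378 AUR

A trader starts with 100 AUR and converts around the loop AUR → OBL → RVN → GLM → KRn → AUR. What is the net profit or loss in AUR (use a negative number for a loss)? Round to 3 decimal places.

100 AUR × 3.071 = 307.1 OBL
307.1 OBL × 0.3582 = 110.00322 RVN
110.00322 RVN × 2.41 = 265.1077602 GLM
265.1077602 GLM × 0.5267 = 139.63225729734 KRn
139.63225729734 KRn × 0.8846 = 123.518694805226964 AUR
Net change: 123.518694805226964 − 100 = 23.518694805226964 AUR

23.519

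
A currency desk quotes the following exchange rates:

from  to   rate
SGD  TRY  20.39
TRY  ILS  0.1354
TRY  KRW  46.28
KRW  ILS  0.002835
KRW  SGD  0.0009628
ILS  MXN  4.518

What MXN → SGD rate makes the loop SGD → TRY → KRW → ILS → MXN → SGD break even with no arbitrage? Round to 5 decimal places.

0.08274

Known legs of the cycle: 20.39 × 46.28 × 0.002835 × 4.518 = 12.086759087676
For no arbitrage the full-cycle product must be 1, so the missing rate is 1 / 12.086759087676 ≈ 0.0827352.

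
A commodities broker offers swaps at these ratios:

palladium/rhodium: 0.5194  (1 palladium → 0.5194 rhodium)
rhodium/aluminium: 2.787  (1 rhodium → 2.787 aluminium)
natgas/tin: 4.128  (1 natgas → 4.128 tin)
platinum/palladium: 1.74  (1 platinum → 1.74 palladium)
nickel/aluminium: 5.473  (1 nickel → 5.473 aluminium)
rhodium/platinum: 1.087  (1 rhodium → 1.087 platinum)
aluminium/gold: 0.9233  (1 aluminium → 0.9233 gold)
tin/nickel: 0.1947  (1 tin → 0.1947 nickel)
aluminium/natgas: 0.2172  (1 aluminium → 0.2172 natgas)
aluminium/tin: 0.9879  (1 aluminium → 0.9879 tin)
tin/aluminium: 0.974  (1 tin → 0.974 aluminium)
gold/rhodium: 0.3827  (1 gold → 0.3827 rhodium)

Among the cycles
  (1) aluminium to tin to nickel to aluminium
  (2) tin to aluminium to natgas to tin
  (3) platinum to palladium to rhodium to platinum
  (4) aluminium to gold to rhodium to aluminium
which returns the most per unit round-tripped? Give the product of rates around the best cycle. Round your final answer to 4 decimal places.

(1) 0.9879 × 0.1947 × 5.473 = 1.05270
(2) 0.974 × 0.2172 × 4.128 = 0.87329
(3) 1.74 × 0.5194 × 1.087 = 0.98238
(4) 0.9233 × 0.3827 × 2.787 = 0.98478
Highest is cycle (1) at 1.0527 (>1, arbitrage).

1.0527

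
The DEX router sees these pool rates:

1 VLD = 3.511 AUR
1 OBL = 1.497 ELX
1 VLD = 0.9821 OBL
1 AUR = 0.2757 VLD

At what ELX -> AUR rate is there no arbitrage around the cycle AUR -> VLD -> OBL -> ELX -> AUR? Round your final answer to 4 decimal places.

Known legs of the cycle: 0.2757 × 0.9821 × 1.497 = 0.40533516009
For no arbitrage the full-cycle product must be 1, so the missing rate is 1 / 0.40533516009 ≈ 2.467094.

2.4671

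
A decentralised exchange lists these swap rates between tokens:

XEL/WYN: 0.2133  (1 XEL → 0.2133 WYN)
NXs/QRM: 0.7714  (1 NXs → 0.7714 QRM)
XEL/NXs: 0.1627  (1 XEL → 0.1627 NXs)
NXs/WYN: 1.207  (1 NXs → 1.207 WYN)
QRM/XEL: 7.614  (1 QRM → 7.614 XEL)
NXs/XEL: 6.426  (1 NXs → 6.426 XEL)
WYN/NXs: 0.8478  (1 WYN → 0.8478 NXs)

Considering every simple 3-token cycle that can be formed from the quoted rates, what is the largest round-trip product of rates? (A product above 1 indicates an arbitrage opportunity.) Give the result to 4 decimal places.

1.1621

XEL→WYN→NXs→XEL: 0.2133 × 0.8478 × 6.426 = 1.16205
XEL→NXs→QRM→XEL: 0.1627 × 0.7714 × 7.614 = 0.95561
Maximum is XEL→WYN→NXs→XEL at 1.1621; arbitrage exists.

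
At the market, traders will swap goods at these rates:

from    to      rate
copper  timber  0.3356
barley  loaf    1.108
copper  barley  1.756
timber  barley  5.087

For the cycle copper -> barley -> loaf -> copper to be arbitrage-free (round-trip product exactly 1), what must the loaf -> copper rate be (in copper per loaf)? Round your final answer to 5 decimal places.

0.51397

Known legs of the cycle: 1.756 × 1.108 = 1.945648
For no arbitrage the full-cycle product must be 1, so the missing rate is 1 / 1.945648 ≈ 0.5139676.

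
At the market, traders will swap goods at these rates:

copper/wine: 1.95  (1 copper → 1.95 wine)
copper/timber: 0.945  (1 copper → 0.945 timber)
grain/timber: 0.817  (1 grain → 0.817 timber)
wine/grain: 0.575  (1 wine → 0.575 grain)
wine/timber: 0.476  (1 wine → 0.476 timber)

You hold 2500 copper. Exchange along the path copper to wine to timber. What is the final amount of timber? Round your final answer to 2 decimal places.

2500 copper × 1.95 = 4875 wine
4875 wine × 0.476 = 2320.5 timber

2320.50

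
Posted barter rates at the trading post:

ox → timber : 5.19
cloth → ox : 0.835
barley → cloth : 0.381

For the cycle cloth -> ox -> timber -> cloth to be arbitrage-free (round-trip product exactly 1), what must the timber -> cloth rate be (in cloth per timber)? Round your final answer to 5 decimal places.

0.23075

Known legs of the cycle: 0.835 × 5.19 = 4.33365
For no arbitrage the full-cycle product must be 1, so the missing rate is 1 / 4.33365 ≈ 0.2307524.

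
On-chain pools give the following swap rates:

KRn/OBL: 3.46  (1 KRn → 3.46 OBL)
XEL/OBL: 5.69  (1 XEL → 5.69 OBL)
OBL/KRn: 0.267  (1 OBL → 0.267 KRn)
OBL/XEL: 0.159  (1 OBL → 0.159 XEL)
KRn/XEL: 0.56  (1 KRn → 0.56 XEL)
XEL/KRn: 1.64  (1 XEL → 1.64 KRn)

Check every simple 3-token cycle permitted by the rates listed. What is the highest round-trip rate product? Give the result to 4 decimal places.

XEL→KRn→OBL→XEL: 1.64 × 3.46 × 0.159 = 0.90223
XEL→OBL→KRn→XEL: 5.69 × 0.267 × 0.56 = 0.85077
Maximum is XEL→KRn→OBL→XEL at 0.9022; no arbitrage — every cycle loses value.

0.9022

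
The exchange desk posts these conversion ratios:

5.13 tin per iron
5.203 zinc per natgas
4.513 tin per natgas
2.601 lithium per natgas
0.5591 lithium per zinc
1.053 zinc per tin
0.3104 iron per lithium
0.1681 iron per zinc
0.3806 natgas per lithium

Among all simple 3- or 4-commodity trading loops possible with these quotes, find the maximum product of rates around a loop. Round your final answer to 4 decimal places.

1.1072

lithium→natgas→zinc→lithium: 0.3806 × 5.203 × 0.5591 = 1.10716
tin→zinc→lithium→natgas→tin: 1.053 × 0.5591 × 0.3806 × 4.513 = 1.01123
tin→zinc→lithium→iron→tin: 1.053 × 0.5591 × 0.3104 × 5.13 = 0.93747
tin→zinc→iron→tin: 1.053 × 0.1681 × 5.13 = 0.90806
Maximum is lithium→natgas→zinc→lithium at 1.1072; arbitrage exists.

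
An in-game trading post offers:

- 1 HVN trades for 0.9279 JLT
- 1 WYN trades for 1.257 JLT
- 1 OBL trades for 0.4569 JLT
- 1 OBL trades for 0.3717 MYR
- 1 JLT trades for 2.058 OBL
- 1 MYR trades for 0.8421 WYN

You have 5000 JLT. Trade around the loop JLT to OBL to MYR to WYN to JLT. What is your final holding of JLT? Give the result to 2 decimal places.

5000 JLT × 2.058 = 10290 OBL
10290 OBL × 0.3717 = 3824.793 MYR
3824.793 MYR × 0.8421 = 3220.8581853 WYN
3220.8581853 WYN × 1.257 = 4048.6187389221 JLT

4048.62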